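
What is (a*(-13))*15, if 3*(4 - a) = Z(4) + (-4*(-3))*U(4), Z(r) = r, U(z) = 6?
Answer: 4160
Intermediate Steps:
a = -64/3 (a = 4 - (4 - 4*(-3)*6)/3 = 4 - (4 + 12*6)/3 = 4 - (4 + 72)/3 = 4 - 1/3*76 = 4 - 76/3 = -64/3 ≈ -21.333)
(a*(-13))*15 = -64/3*(-13)*15 = (832/3)*15 = 4160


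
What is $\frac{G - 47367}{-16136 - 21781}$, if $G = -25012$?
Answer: $\frac{72379}{37917} \approx 1.9089$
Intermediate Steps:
$\frac{G - 47367}{-16136 - 21781} = \frac{-25012 - 47367}{-16136 - 21781} = - \frac{72379}{-37917} = \left(-72379\right) \left(- \frac{1}{37917}\right) = \frac{72379}{37917}$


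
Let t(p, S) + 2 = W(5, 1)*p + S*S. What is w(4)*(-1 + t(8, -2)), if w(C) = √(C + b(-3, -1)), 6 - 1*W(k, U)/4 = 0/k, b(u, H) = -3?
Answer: 193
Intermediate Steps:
W(k, U) = 24 (W(k, U) = 24 - 0/k = 24 - 4*0 = 24 + 0 = 24)
w(C) = √(-3 + C) (w(C) = √(C - 3) = √(-3 + C))
t(p, S) = -2 + S² + 24*p (t(p, S) = -2 + (24*p + S*S) = -2 + (24*p + S²) = -2 + (S² + 24*p) = -2 + S² + 24*p)
w(4)*(-1 + t(8, -2)) = √(-3 + 4)*(-1 + (-2 + (-2)² + 24*8)) = √1*(-1 + (-2 + 4 + 192)) = 1*(-1 + 194) = 1*193 = 193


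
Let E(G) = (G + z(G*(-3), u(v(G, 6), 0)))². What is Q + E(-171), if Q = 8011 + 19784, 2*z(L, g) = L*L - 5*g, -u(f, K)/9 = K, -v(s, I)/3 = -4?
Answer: 69078143109/4 ≈ 1.7270e+10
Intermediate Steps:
v(s, I) = 12 (v(s, I) = -3*(-4) = 12)
u(f, K) = -9*K
z(L, g) = L²/2 - 5*g/2 (z(L, g) = (L*L - 5*g)/2 = (L² - 5*g)/2 = L²/2 - 5*g/2)
E(G) = (G + 9*G²/2)² (E(G) = (G + ((G*(-3))²/2 - (-45)*0/2))² = (G + ((-3*G)²/2 - 5/2*0))² = (G + ((9*G²)/2 + 0))² = (G + (9*G²/2 + 0))² = (G + 9*G²/2)²)
Q = 27795
Q + E(-171) = 27795 + (¼)*(-171)²*(2 + 9*(-171))² = 27795 + (¼)*29241*(2 - 1539)² = 27795 + (¼)*29241*(-1537)² = 27795 + (¼)*29241*2362369 = 27795 + 69078031929/4 = 69078143109/4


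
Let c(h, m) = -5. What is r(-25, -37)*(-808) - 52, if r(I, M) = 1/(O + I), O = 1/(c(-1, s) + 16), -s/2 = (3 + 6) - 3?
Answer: -2680/137 ≈ -19.562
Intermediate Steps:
s = -12 (s = -2*((3 + 6) - 3) = -2*(9 - 3) = -2*6 = -12)
O = 1/11 (O = 1/(-5 + 16) = 1/11 ≈ 0.090909)
r(I, M) = 1/(1/11 + I)
r(-25, -37)*(-808) - 52 = (11/(1 + 11*(-25)))*(-808) - 52 = (11/(1 - 275))*(-808) - 52 = (11/(-274))*(-808) - 52 = (11*(-1/274))*(-808) - 52 = -11/274*(-808) - 52 = 4444/137 - 52 = -2680/137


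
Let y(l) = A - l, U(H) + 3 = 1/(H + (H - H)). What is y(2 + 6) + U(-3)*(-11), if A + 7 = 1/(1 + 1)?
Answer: 133/6 ≈ 22.167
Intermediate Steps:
A = -13/2 (A = -7 + 1/(1 + 1) = -7 + 1/2 = -13/2 ≈ -6.5000)
U(H) = -3 + 1/H (U(H) = -3 + 1/(H + (H - H)) = -3 + 1/(H + 0) = -3 + 1/H)
y(l) = -13/2 - l
y(2 + 6) + U(-3)*(-11) = (-13/2 - (2 + 6)) + (-3 + 1/(-3))*(-11) = (-13/2 - 1*8) + (-3 - 1/3)*(-11) = (-13/2 - 8) - 10/3*(-11) = -29/2 + 110/3 = 133/6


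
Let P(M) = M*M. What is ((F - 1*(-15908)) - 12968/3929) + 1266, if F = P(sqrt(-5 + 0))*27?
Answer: 66933263/3929 ≈ 17036.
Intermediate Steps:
P(M) = M**2
F = -135 (F = (sqrt(-5 + 0))**2*27 = (sqrt(-5))**2*27 = (I*sqrt(5))**2*27 = -5*27 = -135)
((F - 1*(-15908)) - 12968/3929) + 1266 = ((-135 - 1*(-15908)) - 12968/3929) + 1266 = ((-135 + 15908) - 12968*1/3929) + 1266 = (15773 - 12968/3929) + 1266 = 61959149/3929 + 1266 = 66933263/3929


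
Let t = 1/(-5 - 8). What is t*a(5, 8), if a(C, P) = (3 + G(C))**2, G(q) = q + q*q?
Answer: -1089/13 ≈ -83.769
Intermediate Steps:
G(q) = q + q**2
a(C, P) = (3 + C*(1 + C))**2
t = -1/13 (t = 1/(-13) = -1/13 ≈ -0.076923)
t*a(5, 8) = -(3 + 5*(1 + 5))**2/13 = -(3 + 5*6)**2/13 = -(3 + 30)**2/13 = -1/13*33**2 = -1/13*1089 = -1089/13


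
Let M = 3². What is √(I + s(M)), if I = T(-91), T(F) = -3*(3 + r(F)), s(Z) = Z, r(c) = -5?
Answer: √15 ≈ 3.8730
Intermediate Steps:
M = 9
T(F) = 6 (T(F) = -3*(3 - 5) = -3*(-2) = 6)
I = 6
√(I + s(M)) = √(6 + 9) = √15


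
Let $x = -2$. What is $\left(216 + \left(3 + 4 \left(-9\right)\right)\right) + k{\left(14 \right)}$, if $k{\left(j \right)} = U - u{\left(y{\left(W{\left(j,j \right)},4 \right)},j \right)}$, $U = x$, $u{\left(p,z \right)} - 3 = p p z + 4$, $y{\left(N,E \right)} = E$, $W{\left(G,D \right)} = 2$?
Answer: $-50$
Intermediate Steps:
$u{\left(p,z \right)} = 7 + z p^{2}$ ($u{\left(p,z \right)} = 3 + \left(p p z + 4\right) = 3 + \left(p^{2} z + 4\right) = 3 + \left(z p^{2} + 4\right) = 3 + \left(4 + z p^{2}\right) = 7 + z p^{2}$)
$U = -2$
$k{\left(j \right)} = -9 - 16 j$ ($k{\left(j \right)} = -2 - \left(7 + j 4^{2}\right) = -2 - \left(7 + j 16\right) = -2 - \left(7 + 16 j\right) = -9 - 16 j$)
$\left(216 + \left(3 + 4 \left(-9\right)\right)\right) + k{\left(14 \right)} = \left(216 + \left(3 + 4 \left(-9\right)\right)\right) - 233 = \left(216 + \left(3 - 36\right)\right) - 233 = \left(216 - 33\right) - 233 = 183 - 233 = -50$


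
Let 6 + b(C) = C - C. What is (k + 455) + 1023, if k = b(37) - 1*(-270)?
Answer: 1742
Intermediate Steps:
b(C) = -6 (b(C) = -6 + (C - C) = -6 + 0 = -6)
k = 264 (k = -6 - 1*(-270) = -6 + 270 = 264)
(k + 455) + 1023 = (264 + 455) + 1023 = 719 + 1023 = 1742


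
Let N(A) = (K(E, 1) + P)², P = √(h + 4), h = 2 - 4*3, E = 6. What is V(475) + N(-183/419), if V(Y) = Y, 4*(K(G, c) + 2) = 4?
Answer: 470 - 2*I*√6 ≈ 470.0 - 4.899*I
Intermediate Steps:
K(G, c) = -1 (K(G, c) = -2 + (¼)*4 = -2 + 1 = -1)
h = -10 (h = 2 - 12 = -10)
P = I*√6 (P = √(-10 + 4) = √(-6) = I*√6 ≈ 2.4495*I)
N(A) = (-1 + I*√6)²
V(475) + N(-183/419) = 475 + (1 - I*√6)²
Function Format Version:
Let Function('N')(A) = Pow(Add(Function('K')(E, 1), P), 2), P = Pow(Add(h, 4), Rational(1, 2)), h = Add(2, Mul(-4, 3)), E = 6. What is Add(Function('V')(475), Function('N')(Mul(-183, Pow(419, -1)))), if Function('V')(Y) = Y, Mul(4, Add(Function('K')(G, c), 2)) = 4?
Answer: Add(470, Mul(-2, I, Pow(6, Rational(1, 2)))) ≈ Add(470.00, Mul(-4.8990, I))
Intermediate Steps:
Function('K')(G, c) = -1 (Function('K')(G, c) = Add(-2, Mul(Rational(1, 4), 4)) = Add(-2, 1) = -1)
h = -10 (h = Add(2, -12) = -10)
P = Mul(I, Pow(6, Rational(1, 2))) (P = Pow(Add(-10, 4), Rational(1, 2)) = Pow(-6, Rational(1, 2)) = Mul(I, Pow(6, Rational(1, 2))) ≈ Mul(2.4495, I))
Function('N')(A) = Pow(Add(-1, Mul(I, Pow(6, Rational(1, 2)))), 2)
Add(Function('V')(475), Function('N')(Mul(-183, Pow(419, -1)))) = Add(475, Pow(Add(1, Mul(-1, I, Pow(6, Rational(1, 2)))), 2))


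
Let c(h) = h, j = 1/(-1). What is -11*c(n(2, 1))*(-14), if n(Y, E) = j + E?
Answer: 0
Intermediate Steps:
j = -1
n(Y, E) = -1 + E
-11*c(n(2, 1))*(-14) = -11*(-1 + 1)*(-14) = -11*0*(-14) = 0*(-14) = 0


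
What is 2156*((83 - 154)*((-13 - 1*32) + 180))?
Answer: -20665260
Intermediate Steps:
2156*((83 - 154)*((-13 - 1*32) + 180)) = 2156*(-71*((-13 - 32) + 180)) = 2156*(-71*(-45 + 180)) = 2156*(-71*135) = 2156*(-9585) = -20665260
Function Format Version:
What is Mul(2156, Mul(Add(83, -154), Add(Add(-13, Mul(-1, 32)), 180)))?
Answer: -20665260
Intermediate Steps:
Mul(2156, Mul(Add(83, -154), Add(Add(-13, Mul(-1, 32)), 180))) = Mul(2156, Mul(-71, Add(Add(-13, -32), 180))) = Mul(2156, Mul(-71, Add(-45, 180))) = Mul(2156, Mul(-71, 135)) = Mul(2156, -9585) = -20665260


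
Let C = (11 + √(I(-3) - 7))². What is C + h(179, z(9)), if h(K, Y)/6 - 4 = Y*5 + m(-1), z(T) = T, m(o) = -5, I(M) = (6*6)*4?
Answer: 522 + 22*√137 ≈ 779.50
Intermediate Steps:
I(M) = 144 (I(M) = 36*4 = 144)
C = (11 + √137)² (C = (11 + √(144 - 7))² = (11 + √137)² ≈ 515.50)
h(K, Y) = -6 + 30*Y (h(K, Y) = 24 + 6*(Y*5 - 5) = 24 + 6*(5*Y - 5) = 24 + 6*(-5 + 5*Y) = 24 + (-30 + 30*Y) = -6 + 30*Y)
C + h(179, z(9)) = (11 + √137)² + (-6 + 30*9) = (11 + √137)² + (-6 + 270) = (11 + √137)² + 264 = 264 + (11 + √137)²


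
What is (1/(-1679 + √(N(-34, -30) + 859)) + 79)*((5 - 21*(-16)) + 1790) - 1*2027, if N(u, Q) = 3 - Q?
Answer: 468716600029/2818149 - 4262*√223/2818149 ≈ 1.6632e+5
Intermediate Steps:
(1/(-1679 + √(N(-34, -30) + 859)) + 79)*((5 - 21*(-16)) + 1790) - 1*2027 = (1/(-1679 + √((3 - 1*(-30)) + 859)) + 79)*((5 - 21*(-16)) + 1790) - 1*2027 = (1/(-1679 + √((3 + 30) + 859)) + 79)*((5 + 336) + 1790) - 2027 = (1/(-1679 + √(33 + 859)) + 79)*(341 + 1790) - 2027 = (1/(-1679 + √892) + 79)*2131 - 2027 = (1/(-1679 + 2*√223) + 79)*2131 - 2027 = (79 + 1/(-1679 + 2*√223))*2131 - 2027 = (168349 + 2131/(-1679 + 2*√223)) - 2027 = 166322 + 2131/(-1679 + 2*√223)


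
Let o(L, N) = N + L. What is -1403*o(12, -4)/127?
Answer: -11224/127 ≈ -88.378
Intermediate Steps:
o(L, N) = L + N
-1403*o(12, -4)/127 = -1403*(12 - 4)/127 = -11224/127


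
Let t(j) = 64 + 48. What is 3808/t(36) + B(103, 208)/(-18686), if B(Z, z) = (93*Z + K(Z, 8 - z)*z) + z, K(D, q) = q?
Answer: 667137/18686 ≈ 35.703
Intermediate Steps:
t(j) = 112
B(Z, z) = z + 93*Z + z*(8 - z) (B(Z, z) = (93*Z + (8 - z)*z) + z = (93*Z + z*(8 - z)) + z = z + 93*Z + z*(8 - z))
3808/t(36) + B(103, 208)/(-18686) = 3808/112 + (208 + 93*103 - 1*208*(-8 + 208))/(-18686) = 3808*(1/112) + (208 + 9579 - 1*208*200)*(-1/18686) = 34 + (208 + 9579 - 41600)*(-1/18686) = 34 - 31813*(-1/18686) = 34 + 31813/18686 = 667137/18686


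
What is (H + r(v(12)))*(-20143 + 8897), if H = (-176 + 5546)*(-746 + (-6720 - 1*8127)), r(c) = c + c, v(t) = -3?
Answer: 941677242336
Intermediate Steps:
r(c) = 2*c
H = -83734410 (H = 5370*(-746 + (-6720 - 8127)) = 5370*(-746 - 14847) = 5370*(-15593) = -83734410)
(H + r(v(12)))*(-20143 + 8897) = (-83734410 + 2*(-3))*(-20143 + 8897) = (-83734410 - 6)*(-11246) = -83734416*(-11246) = 941677242336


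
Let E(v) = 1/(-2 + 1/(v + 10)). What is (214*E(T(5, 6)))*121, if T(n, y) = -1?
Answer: -233046/17 ≈ -13709.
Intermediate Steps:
E(v) = 1/(-2 + 1/(10 + v))
(214*E(T(5, 6)))*121 = (214*((-10 - 1*(-1))/(19 + 2*(-1))))*121 = (214*((-10 + 1)/(19 - 2)))*121 = (214*(-9/17))*121 = -1926/17*121 = -233046/17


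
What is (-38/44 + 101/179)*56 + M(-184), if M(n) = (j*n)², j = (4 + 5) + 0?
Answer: 5399626572/1969 ≈ 2.7423e+6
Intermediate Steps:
j = 9 (j = 9 + 0 = 9)
M(n) = 81*n² (M(n) = (9*n)² = 81*n²)
(-38/44 + 101/179)*56 + M(-184) = (-38/44 + 101/179)*56 + 81*(-184)² = (-38*1/44 + 101*(1/179))*56 + 81*33856 = (-19/22 + 101/179)*56 + 2742336 = -1179/3938*56 + 2742336 = -33012/1969 + 2742336 = 5399626572/1969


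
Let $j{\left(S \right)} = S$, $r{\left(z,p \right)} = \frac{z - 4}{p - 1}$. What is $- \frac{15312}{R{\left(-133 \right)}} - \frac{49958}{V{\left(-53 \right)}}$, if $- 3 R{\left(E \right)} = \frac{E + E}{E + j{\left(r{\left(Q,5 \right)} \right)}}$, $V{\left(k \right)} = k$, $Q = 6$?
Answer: $\frac{167937194}{7049} \approx 23824.0$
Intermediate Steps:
$r{\left(z,p \right)} = \frac{-4 + z}{-1 + p}$
$R{\left(E \right)} = - \frac{2 E}{3 \left(\frac{1}{2} + E\right)}$ ($R{\left(E \right)} = - \frac{\left(E + E\right) \frac{1}{E + \frac{-4 + 6}{-1 + 5}}}{3} = - \frac{2 E \frac{1}{E + \frac{1}{4} \cdot 2}}{3} = - \frac{2 E \frac{1}{E + \frac{1}{2}}}{3} = - \frac{2 E \frac{1}{\frac{1}{2} + E}}{3} = - \frac{2 E}{3 \left(\frac{1}{2} + E\right)}$)
$- \frac{15312}{R{\left(-133 \right)}} - \frac{49958}{V{\left(-53 \right)}} = - \frac{15312}{\left(-4\right) \left(-133\right) \frac{1}{3 + 6 \left(-133\right)}} - \frac{49958}{-53} = - \frac{15312}{\left(-4\right) \left(-133\right) \frac{1}{3 - 798}} - - \frac{49958}{53} = - \frac{15312}{\left(-4\right) \left(-133\right) \frac{1}{-795}} + \frac{49958}{53} = - \frac{15312}{\left(-4\right) \left(-133\right) \left(- \frac{1}{795}\right)} + \frac{49958}{53} = - \frac{15312}{- \frac{532}{795}} + \frac{49958}{53} = \left(-15312\right) \left(- \frac{795}{532}\right) + \frac{49958}{53} = \frac{3043260}{133} + \frac{49958}{53} = \frac{167937194}{7049}$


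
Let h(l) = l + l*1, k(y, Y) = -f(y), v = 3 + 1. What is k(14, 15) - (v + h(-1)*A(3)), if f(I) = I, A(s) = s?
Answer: -12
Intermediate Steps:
v = 4
k(y, Y) = -y
h(l) = 2*l (h(l) = l + l = 2*l)
k(14, 15) - (v + h(-1)*A(3)) = -1*14 - (4 + (2*(-1))*3) = -14 - (4 - 2*3) = -14 - (4 - 6) = -14 - 1*(-2) = -14 + 2 = -12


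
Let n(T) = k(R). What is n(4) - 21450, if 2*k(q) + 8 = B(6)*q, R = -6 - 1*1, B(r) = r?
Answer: -21475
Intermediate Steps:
R = -7 (R = -6 - 1 = -7)
k(q) = -4 + 3*q (k(q) = -4 + (6*q)/2 = -4 + 3*q)
n(T) = -25 (n(T) = -4 + 3*(-7) = -4 - 21 = -25)
n(4) - 21450 = -25 - 21450 = -21475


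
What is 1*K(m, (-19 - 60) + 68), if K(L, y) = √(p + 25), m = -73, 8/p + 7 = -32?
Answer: √37713/39 ≈ 4.9794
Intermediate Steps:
p = -8/39 (p = 8/(-7 - 32) = 8/(-39) = 8*(-1/39) = -8/39 ≈ -0.20513)
K(L, y) = √37713/39 (K(L, y) = √(-8/39 + 25) = √(967/39) = √37713/39)
1*K(m, (-19 - 60) + 68) = 1*(√37713/39) = √37713/39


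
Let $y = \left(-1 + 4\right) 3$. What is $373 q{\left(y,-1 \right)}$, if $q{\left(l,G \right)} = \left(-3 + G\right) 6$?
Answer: $-8952$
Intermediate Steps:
$y = 9$ ($y = 3 \cdot 3 = 9$)
$q{\left(l,G \right)} = -18 + 6 G$
$373 q{\left(y,-1 \right)} = 373 \left(-18 + 6 \left(-1\right)\right) = 373 \left(-18 - 6\right) = 373 \left(-24\right) = -8952$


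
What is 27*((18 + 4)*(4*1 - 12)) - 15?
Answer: -4767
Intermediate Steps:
27*((18 + 4)*(4*1 - 12)) - 15 = 27*(22*(4 - 12)) - 15 = 27*(22*(-8)) - 15 = 27*(-176) - 15 = -4752 - 15 = -4767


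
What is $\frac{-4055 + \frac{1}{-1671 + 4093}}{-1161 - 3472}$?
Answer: $\frac{9821209}{11221126} \approx 0.87524$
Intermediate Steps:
$\frac{-4055 + \frac{1}{-1671 + 4093}}{-1161 - 3472} = \frac{-4055 + \frac{1}{2422}}{-4633} = \left(-4055 + \frac{1}{2422}\right) \left(- \frac{1}{4633}\right) = \left(- \frac{9821209}{2422}\right) \left(- \frac{1}{4633}\right) = \frac{9821209}{11221126}$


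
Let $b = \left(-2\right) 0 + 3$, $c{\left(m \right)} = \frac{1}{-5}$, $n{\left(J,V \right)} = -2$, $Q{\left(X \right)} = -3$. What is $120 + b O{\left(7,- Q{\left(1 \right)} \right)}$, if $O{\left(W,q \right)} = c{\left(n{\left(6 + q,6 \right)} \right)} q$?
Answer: $\frac{591}{5} \approx 118.2$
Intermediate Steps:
$c{\left(m \right)} = - \frac{1}{5}$
$b = 3$ ($b = 0 + 3 = 3$)
$O{\left(W,q \right)} = - \frac{q}{5}$
$120 + b O{\left(7,- Q{\left(1 \right)} \right)} = 120 + 3 \left(- \frac{\left(-1\right) \left(-3\right)}{5}\right) = 120 + 3 \left(\left(- \frac{1}{5}\right) 3\right) = 120 + 3 \left(- \frac{3}{5}\right) = 120 - \frac{9}{5} = \frac{591}{5}$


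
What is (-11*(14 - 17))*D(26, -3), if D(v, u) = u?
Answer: -99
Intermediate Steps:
(-11*(14 - 17))*D(26, -3) = -11*(14 - 17)*(-3) = -11*(-3)*(-3) = 33*(-3) = -99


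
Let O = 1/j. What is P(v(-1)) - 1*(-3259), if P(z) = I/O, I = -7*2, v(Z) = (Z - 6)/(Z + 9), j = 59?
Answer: 2433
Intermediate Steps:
v(Z) = (-6 + Z)/(9 + Z)
I = -14
O = 1/59 ≈ 0.016949
P(z) = -826 (P(z) = -14/1/59 = -14*59 = -826)
P(v(-1)) - 1*(-3259) = -826 - 1*(-3259) = -826 + 3259 = 2433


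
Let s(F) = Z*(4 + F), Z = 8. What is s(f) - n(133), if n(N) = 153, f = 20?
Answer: 39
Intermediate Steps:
s(F) = 32 + 8*F (s(F) = 8*(4 + F) = 32 + 8*F)
s(f) - n(133) = (32 + 8*20) - 1*153 = (32 + 160) - 153 = 192 - 153 = 39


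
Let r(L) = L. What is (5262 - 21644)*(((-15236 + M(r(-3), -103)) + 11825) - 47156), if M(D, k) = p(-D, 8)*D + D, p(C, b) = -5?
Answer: 828192010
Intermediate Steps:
M(D, k) = -4*D (M(D, k) = -5*D + D = -4*D)
(5262 - 21644)*(((-15236 + M(r(-3), -103)) + 11825) - 47156) = (5262 - 21644)*(((-15236 - 4*(-3)) + 11825) - 47156) = -16382*(((-15236 + 12) + 11825) - 47156) = -16382*((-15224 + 11825) - 47156) = -16382*(-3399 - 47156) = -16382*(-50555) = 828192010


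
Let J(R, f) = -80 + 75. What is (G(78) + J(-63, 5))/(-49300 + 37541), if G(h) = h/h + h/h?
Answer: 3/11759 ≈ 0.00025512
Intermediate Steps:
J(R, f) = -5
G(h) = 2 (G(h) = 1 + 1 = 2)
(G(78) + J(-63, 5))/(-49300 + 37541) = (2 - 5)/(-49300 + 37541) = -3/(-11759) = -3*(-1/11759) = 3/11759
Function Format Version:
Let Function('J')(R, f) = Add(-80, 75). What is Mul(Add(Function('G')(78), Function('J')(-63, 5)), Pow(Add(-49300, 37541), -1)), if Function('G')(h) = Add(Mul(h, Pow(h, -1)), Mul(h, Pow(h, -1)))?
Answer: Rational(3, 11759) ≈ 0.00025512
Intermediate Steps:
Function('J')(R, f) = -5
Function('G')(h) = 2 (Function('G')(h) = Add(1, 1) = 2)
Mul(Add(Function('G')(78), Function('J')(-63, 5)), Pow(Add(-49300, 37541), -1)) = Mul(Add(2, -5), Pow(Add(-49300, 37541), -1)) = Mul(-3, Pow(-11759, -1)) = Mul(-3, Rational(-1, 11759)) = Rational(3, 11759)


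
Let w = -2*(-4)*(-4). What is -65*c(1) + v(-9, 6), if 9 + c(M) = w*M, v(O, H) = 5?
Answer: 2670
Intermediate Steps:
w = -32 (w = 8*(-4) = -32)
c(M) = -9 - 32*M
-65*c(1) + v(-9, 6) = -65*(-9 - 32*1) + 5 = -65*(-9 - 32) + 5 = -65*(-41) + 5 = 2665 + 5 = 2670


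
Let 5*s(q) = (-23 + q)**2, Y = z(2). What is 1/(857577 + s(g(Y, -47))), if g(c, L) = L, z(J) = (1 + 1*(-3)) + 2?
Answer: 1/858557 ≈ 1.1647e-6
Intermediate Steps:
z(J) = 0 (z(J) = (1 - 3) + 2 = -2 + 2 = 0)
Y = 0
s(q) = (-23 + q)**2/5
1/(857577 + s(g(Y, -47))) = 1/(857577 + (-23 - 47)**2/5) = 1/(857577 + (1/5)*(-70)**2) = 1/(857577 + (1/5)*4900) = 1/(857577 + 980) = 1/858557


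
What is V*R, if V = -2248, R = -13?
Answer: 29224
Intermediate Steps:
V*R = -2248*(-13) = 29224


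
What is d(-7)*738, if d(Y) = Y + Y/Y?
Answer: -4428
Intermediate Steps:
d(Y) = 1 + Y (d(Y) = Y + 1 = 1 + Y)
d(-7)*738 = (1 - 7)*738 = -6*738 = -4428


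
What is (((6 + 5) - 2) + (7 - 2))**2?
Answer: 196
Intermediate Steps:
(((6 + 5) - 2) + (7 - 2))**2 = ((11 - 2) + 5)**2 = (9 + 5)**2 = 14**2 = 196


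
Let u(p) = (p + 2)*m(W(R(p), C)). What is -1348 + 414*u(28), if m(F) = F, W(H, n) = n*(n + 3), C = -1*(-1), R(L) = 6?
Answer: 48332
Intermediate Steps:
C = 1
W(H, n) = n*(3 + n)
u(p) = 8 + 4*p (u(p) = (p + 2)*(1*(3 + 1)) = (2 + p)*(1*4) = (2 + p)*4 = 8 + 4*p)
-1348 + 414*u(28) = -1348 + 414*(8 + 4*28) = -1348 + 414*(8 + 112) = -1348 + 414*120 = -1348 + 49680 = 48332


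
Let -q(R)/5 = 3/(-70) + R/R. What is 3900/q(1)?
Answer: -54600/67 ≈ -814.93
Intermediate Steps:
q(R) = -67/14 (q(R) = -5*(3/(-70) + R/R) = -5*(3*(-1/70) + 1) = -5*(-3/70 + 1) = -5*67/70 = -67/14)
3900/q(1) = 3900/(-67/14) = 3900*(-14/67) = -54600/67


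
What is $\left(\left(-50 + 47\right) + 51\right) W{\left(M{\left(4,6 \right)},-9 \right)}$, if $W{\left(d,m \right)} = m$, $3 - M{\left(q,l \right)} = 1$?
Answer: $-432$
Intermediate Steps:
$M{\left(q,l \right)} = 2$ ($M{\left(q,l \right)} = 3 - 1 = 2$)
$\left(\left(-50 + 47\right) + 51\right) W{\left(M{\left(4,6 \right)},-9 \right)} = \left(\left(-50 + 47\right) + 51\right) \left(-9\right) = \left(-3 + 51\right) \left(-9\right) = 48 \left(-9\right) = -432$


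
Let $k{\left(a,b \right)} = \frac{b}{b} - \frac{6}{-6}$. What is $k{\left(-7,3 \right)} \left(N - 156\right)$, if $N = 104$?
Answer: $-104$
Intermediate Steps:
$k{\left(a,b \right)} = 2$ ($k{\left(a,b \right)} = 1 - -1 = 1 + 1 = 2$)
$k{\left(-7,3 \right)} \left(N - 156\right) = 2 \left(104 - 156\right) = 2 \left(-52\right) = -104$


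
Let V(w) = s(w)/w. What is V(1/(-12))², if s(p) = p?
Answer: 1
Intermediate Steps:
V(w) = 1 (V(w) = w/w = 1)
V(1/(-12))² = 1² = 1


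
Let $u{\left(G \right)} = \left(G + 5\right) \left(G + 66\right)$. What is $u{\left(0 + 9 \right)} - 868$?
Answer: $182$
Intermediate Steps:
$u{\left(G \right)} = \left(5 + G\right) \left(66 + G\right)$
$u{\left(0 + 9 \right)} - 868 = \left(330 + \left(0 + 9\right)^{2} + 71 \left(0 + 9\right)\right) - 868 = \left(330 + 9^{2} + 71 \cdot 9\right) - 868 = \left(330 + 81 + 639\right) - 868 = 1050 - 868 = 182$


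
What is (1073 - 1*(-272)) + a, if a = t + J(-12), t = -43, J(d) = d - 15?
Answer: 1275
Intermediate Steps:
J(d) = -15 + d
a = -70 (a = -43 + (-15 - 12) = -43 - 27 = -70)
(1073 - 1*(-272)) + a = (1073 - 1*(-272)) - 70 = (1073 + 272) - 70 = 1345 - 70 = 1275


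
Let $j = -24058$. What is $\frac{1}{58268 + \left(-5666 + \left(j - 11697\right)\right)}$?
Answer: $\frac{1}{16847} \approx 5.9358 \cdot 10^{-5}$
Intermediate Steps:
$\frac{1}{58268 + \left(-5666 + \left(j - 11697\right)\right)} = \frac{1}{58268 - 41421} = \frac{1}{16847}$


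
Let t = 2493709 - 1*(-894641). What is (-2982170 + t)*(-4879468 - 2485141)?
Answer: -2991356883620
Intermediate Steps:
t = 3388350 (t = 2493709 + 894641 = 3388350)
(-2982170 + t)*(-4879468 - 2485141) = (-2982170 + 3388350)*(-4879468 - 2485141) = 406180*(-7364609) = -2991356883620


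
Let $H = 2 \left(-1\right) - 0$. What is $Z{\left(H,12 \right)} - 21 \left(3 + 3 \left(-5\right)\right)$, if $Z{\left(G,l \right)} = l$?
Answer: $264$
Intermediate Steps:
$H = -2$ ($H = -2 + 0 = -2$)
$Z{\left(H,12 \right)} - 21 \left(3 + 3 \left(-5\right)\right) = 12 - 21 \left(3 + 3 \left(-5\right)\right) = 12 - 21 \left(3 - 15\right) = 12 - -252 = 12 + 252 = 264$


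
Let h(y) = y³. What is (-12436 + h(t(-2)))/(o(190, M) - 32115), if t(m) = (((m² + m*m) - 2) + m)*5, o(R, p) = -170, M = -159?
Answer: 4436/32285 ≈ 0.13740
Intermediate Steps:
t(m) = -10 + 5*m + 10*m² (t(m) = (((m² + m²) - 2) + m)*5 = ((2*m² - 2) + m)*5 = ((-2 + 2*m²) + m)*5 = (-2 + m + 2*m²)*5 = -10 + 5*m + 10*m²)
(-12436 + h(t(-2)))/(o(190, M) - 32115) = (-12436 + (-10 + 5*(-2) + 10*(-2)²)³)/(-170 - 32115) = (-12436 + (-10 - 10 + 10*4)³)/(-32285) = (-12436 + (-10 - 10 + 40)³)*(-1/32285) = (-12436 + 20³)*(-1/32285) = (-12436 + 8000)*(-1/32285) = -4436*(-1/32285) = 4436/32285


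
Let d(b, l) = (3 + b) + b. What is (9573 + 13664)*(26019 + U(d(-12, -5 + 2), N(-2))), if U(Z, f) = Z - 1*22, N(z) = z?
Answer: 603604312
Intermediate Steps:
d(b, l) = 3 + 2*b
U(Z, f) = -22 + Z (U(Z, f) = Z - 22 = -22 + Z)
(9573 + 13664)*(26019 + U(d(-12, -5 + 2), N(-2))) = (9573 + 13664)*(26019 + (-22 + (3 + 2*(-12)))) = 23237*(26019 + (-22 + (3 - 24))) = 23237*(26019 + (-22 - 21)) = 23237*(26019 - 43) = 23237*25976 = 603604312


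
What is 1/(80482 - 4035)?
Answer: 1/76447 ≈ 1.3081e-5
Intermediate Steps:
1/(80482 - 4035) = 1/76447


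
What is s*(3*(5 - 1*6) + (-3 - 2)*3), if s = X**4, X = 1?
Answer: -18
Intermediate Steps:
s = 1 (s = 1**4 = 1)
s*(3*(5 - 1*6) + (-3 - 2)*3) = 1*(3*(5 - 1*6) + (-3 - 2)*3) = 1*(3*(5 - 6) - 5*3) = 1*(3*(-1) - 15) = 1*(-3 - 15) = 1*(-18) = -18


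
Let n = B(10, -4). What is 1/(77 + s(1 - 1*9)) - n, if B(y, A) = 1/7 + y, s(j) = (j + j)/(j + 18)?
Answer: -26732/2639 ≈ -10.130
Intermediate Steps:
s(j) = 2*j/(18 + j) (s(j) = (2*j)/(18 + j) = 2*j/(18 + j))
B(y, A) = ⅐ + y
n = 71/7 (n = ⅐ + 10 = 71/7 ≈ 10.143)
1/(77 + s(1 - 1*9)) - n = 1/(77 + 2*(1 - 1*9)/(18 + (1 - 1*9))) - 1*71/7 = 1/(77 + 2*(1 - 9)/(18 + (1 - 9))) - 71/7 = 1/(77 + 2*(-8)/(18 - 8)) - 71/7 = 1/(77 + 2*(-8)/10) - 71/7 = 1/(77 + 2*(-8)*(⅒)) - 71/7 = 1/(77 - 8/5) - 71/7 = 1/(377/5) - 71/7 = 5/377 - 71/7 = -26732/2639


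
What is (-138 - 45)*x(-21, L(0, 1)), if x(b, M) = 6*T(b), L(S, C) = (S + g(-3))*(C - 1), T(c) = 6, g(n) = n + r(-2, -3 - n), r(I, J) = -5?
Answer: -6588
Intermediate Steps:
g(n) = -5 + n (g(n) = n - 5 = -5 + n)
L(S, C) = (-1 + C)*(-8 + S) (L(S, C) = (S + (-5 - 3))*(C - 1) = (S - 8)*(-1 + C) = (-8 + S)*(-1 + C) = (-1 + C)*(-8 + S))
x(b, M) = 36 (x(b, M) = 6*6 = 36)
(-138 - 45)*x(-21, L(0, 1)) = (-138 - 45)*36 = -183*36 = -6588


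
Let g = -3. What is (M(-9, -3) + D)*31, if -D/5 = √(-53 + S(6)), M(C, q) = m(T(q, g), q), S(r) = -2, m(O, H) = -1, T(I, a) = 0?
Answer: -31 - 155*I*√55 ≈ -31.0 - 1149.5*I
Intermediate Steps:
M(C, q) = -1
D = -5*I*√55 (D = -5*√(-53 - 2) = -5*I*√55 ≈ -37.081*I)
(M(-9, -3) + D)*31 = (-1 - 5*I*√55)*31 = -31 - 155*I*√55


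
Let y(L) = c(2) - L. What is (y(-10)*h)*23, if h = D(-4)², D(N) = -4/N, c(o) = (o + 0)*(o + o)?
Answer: 414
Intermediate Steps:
c(o) = 2*o² (c(o) = o*(2*o) = 2*o²)
y(L) = 8 - L (y(L) = 2*2² - L = 2*4 - L = 8 - L)
h = 1 (h = (-4/(-4))² = (-4*(-¼))² = 1² = 1)
(y(-10)*h)*23 = ((8 - 1*(-10))*1)*23 = ((8 + 10)*1)*23 = (18*1)*23 = 18*23 = 414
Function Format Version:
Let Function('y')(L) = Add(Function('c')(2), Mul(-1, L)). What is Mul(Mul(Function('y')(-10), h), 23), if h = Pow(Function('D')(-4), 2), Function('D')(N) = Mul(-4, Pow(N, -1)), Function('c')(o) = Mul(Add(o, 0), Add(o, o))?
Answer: 414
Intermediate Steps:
Function('c')(o) = Mul(2, Pow(o, 2)) (Function('c')(o) = Mul(o, Mul(2, o)) = Mul(2, Pow(o, 2)))
Function('y')(L) = Add(8, Mul(-1, L)) (Function('y')(L) = Add(Mul(2, Pow(2, 2)), Mul(-1, L)) = Add(Mul(2, 4), Mul(-1, L)) = Add(8, Mul(-1, L)))
h = 1 (h = Pow(Mul(-4, Pow(-4, -1)), 2) = Pow(Mul(-4, Rational(-1, 4)), 2) = Pow(1, 2) = 1)
Mul(Mul(Function('y')(-10), h), 23) = Mul(Mul(Add(8, Mul(-1, -10)), 1), 23) = Mul(Mul(Add(8, 10), 1), 23) = Mul(Mul(18, 1), 23) = Mul(18, 23) = 414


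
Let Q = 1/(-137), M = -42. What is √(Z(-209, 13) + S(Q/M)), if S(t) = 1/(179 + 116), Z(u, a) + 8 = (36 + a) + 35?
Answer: √6614195/295 ≈ 8.7180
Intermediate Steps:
Z(u, a) = 63 + a (Z(u, a) = -8 + ((36 + a) + 35) = -8 + (71 + a) = 63 + a)
Q = -1/137 ≈ -0.0072993
S(t) = 1/295
√(Z(-209, 13) + S(Q/M)) = √((63 + 13) + 1/295) = √(76 + 1/295) = √(22421/295) = √6614195/295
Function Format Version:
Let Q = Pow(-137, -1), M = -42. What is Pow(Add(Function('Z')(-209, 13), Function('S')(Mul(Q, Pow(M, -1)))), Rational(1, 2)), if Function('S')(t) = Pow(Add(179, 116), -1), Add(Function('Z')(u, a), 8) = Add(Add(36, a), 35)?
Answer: Mul(Rational(1, 295), Pow(6614195, Rational(1, 2))) ≈ 8.7180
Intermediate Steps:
Function('Z')(u, a) = Add(63, a) (Function('Z')(u, a) = Add(-8, Add(Add(36, a), 35)) = Add(-8, Add(71, a)) = Add(63, a))
Q = Rational(-1, 137) ≈ -0.0072993
Function('S')(t) = Rational(1, 295) (Function('S')(t) = Pow(295, -1) = Rational(1, 295))
Pow(Add(Function('Z')(-209, 13), Function('S')(Mul(Q, Pow(M, -1)))), Rational(1, 2)) = Pow(Add(Add(63, 13), Rational(1, 295)), Rational(1, 2)) = Pow(Add(76, Rational(1, 295)), Rational(1, 2)) = Pow(Rational(22421, 295), Rational(1, 2)) = Mul(Rational(1, 295), Pow(6614195, Rational(1, 2)))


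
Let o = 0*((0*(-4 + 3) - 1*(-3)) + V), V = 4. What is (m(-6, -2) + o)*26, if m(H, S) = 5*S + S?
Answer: -312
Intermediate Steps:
o = 0 (o = 0*((0*(-4 + 3) - 1*(-3)) + 4) = 0*((0*(-1) + 3) + 4) = 0*((0 + 3) + 4) = 0*(3 + 4) = 0*7 = 0)
m(H, S) = 6*S
(m(-6, -2) + o)*26 = (6*(-2) + 0)*26 = (-12 + 0)*26 = -12*26 = -312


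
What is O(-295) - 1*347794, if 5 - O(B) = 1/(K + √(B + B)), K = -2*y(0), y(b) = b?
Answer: -347789 + I*√590/590 ≈ -3.4779e+5 + 0.041169*I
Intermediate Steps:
K = 0 (K = -2*0 = 0)
O(B) = 5 - √2/(2*√B) (O(B) = 5 - 1/(0 + √(B + B)) = 5 - 1/(0 + √(2*B)) = 5 - 1/(0 + √2*√B) = 5 - 1/(√2*√B) = 5 - √2/(2*√B))
O(-295) - 1*347794 = (5 - √2/(2*√(-295))) - 1*347794 = (5 - √2*(-I*√295/295)/2) - 347794 = (5 + I*√590/590) - 347794 = -347789 + I*√590/590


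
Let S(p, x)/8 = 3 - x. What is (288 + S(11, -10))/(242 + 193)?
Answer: 392/435 ≈ 0.90115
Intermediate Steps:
S(p, x) = 24 - 8*x (S(p, x) = 8*(3 - x) = 24 - 8*x)
(288 + S(11, -10))/(242 + 193) = (288 + (24 - 8*(-10)))/(242 + 193) = (288 + (24 + 80))/435 = (288 + 104)*(1/435) = 392*(1/435) = 392/435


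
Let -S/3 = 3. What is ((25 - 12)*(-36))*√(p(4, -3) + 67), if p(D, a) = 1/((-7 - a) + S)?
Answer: -36*√11310 ≈ -3828.5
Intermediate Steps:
S = -9 (S = -3*3 = -9)
p(D, a) = 1/(-16 - a) (p(D, a) = 1/((-7 - a) - 9) = 1/(-16 - a))
((25 - 12)*(-36))*√(p(4, -3) + 67) = ((25 - 12)*(-36))*√(-1/(16 - 3) + 67) = (13*(-36))*√(-1/13 + 67) = -468*√(-1*1/13 + 67) = -468*√(-1/13 + 67) = -36*√11310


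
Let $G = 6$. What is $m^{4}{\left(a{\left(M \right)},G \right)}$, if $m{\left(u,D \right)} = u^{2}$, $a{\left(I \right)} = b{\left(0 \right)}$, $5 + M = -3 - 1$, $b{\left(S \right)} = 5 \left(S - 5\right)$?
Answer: $152587890625$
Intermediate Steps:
$b{\left(S \right)} = -25 + 5 S$ ($b{\left(S \right)} = 5 \left(-5 + S\right) = -25 + 5 S$)
$M = -9$ ($M = -5 - 4 = -9$)
$a{\left(I \right)} = -25$ ($a{\left(I \right)} = -25 + 5 \cdot 0 = -25 + 0 = -25$)
$m^{4}{\left(a{\left(M \right)},G \right)} = \left(\left(-25\right)^{2}\right)^{4} = 625^{4} = 152587890625$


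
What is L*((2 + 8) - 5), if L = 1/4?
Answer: 5/4 ≈ 1.2500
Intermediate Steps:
L = 1/4 (L = 1*(1/4) = 1/4 ≈ 0.25000)
L*((2 + 8) - 5) = ((2 + 8) - 5)/4 = (10 - 5)/4 = (1/4)*5 = 5/4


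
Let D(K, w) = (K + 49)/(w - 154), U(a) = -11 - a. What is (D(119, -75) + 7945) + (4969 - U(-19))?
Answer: 2955306/229 ≈ 12905.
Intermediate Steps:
D(K, w) = (49 + K)/(-154 + w)
(D(119, -75) + 7945) + (4969 - U(-19)) = ((49 + 119)/(-154 - 75) + 7945) + (4969 - (-11 - 1*(-19))) = (168/(-229) + 7945) + (4969 - (-11 + 19)) = (-1/229*168 + 7945) + (4969 - 1*8) = (-168/229 + 7945) + (4969 - 8) = 1819237/229 + 4961 = 2955306/229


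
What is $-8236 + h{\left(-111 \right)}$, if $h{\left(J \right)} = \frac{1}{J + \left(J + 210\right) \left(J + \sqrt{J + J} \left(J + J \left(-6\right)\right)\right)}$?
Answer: $- \frac{994746723758}{120780321} - \frac{33 i \sqrt{222}}{402601070} \approx -8236.0 - 1.2213 \cdot 10^{-6} i$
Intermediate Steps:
$h{\left(J \right)} = \frac{1}{J + \left(210 + J\right) \left(J - 5 \sqrt{2} J^{\frac{3}{2}}\right)}$ ($h{\left(J \right)} = \frac{1}{J + \left(210 + J\right) \left(J + \sqrt{2 J} \left(J - 6 J\right)\right)} = \frac{1}{J + \left(210 + J\right) \left(J + \sqrt{2} \sqrt{J} \left(- 5 J\right)\right)} = \frac{1}{J + \left(210 + J\right) \left(J - 5 \sqrt{2} J^{\frac{3}{2}}\right)}$)
$-8236 + h{\left(-111 \right)} = -8236 + \frac{1}{\left(-111\right)^{2} + 211 \left(-111\right) - 1050 \sqrt{2} \left(-111\right)^{\frac{3}{2}} - 5 \sqrt{2} \left(-111\right)^{\frac{5}{2}}} = -8236 + \frac{1}{12321 - 23421 - 1050 \sqrt{2} \left(- 111 i \sqrt{111}\right) - 5 \sqrt{2} \cdot 12321 i \sqrt{111}} = -8236 + \frac{1}{12321 - 23421 + 116550 i \sqrt{222} - 61605 i \sqrt{222}} = -8236 + \frac{1}{-11100 + 54945 i \sqrt{222}}$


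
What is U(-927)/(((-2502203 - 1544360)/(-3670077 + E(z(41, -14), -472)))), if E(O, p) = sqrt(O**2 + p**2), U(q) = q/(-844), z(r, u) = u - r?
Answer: 3402161379/3415299172 - 927*sqrt(225809)/3415299172 ≈ 0.99602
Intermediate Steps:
U(q) = -q/844 (U(q) = q*(-1/844) = -q/844)
U(-927)/(((-2502203 - 1544360)/(-3670077 + E(z(41, -14), -472)))) = (-1/844*(-927))/(((-2502203 - 1544360)/(-3670077 + sqrt((-14 - 1*41)**2 + (-472)**2)))) = 927/(844*((-4046563/(-3670077 + sqrt((-14 - 41)**2 + 222784))))) = 927/(844*((-4046563/(-3670077 + sqrt((-55)**2 + 222784))))) = 927/(844*((-4046563/(-3670077 + sqrt(3025 + 222784))))) = 927/(844*((-4046563/(-3670077 + sqrt(225809))))) = 927*(3670077/4046563 - sqrt(225809)/4046563)/844 = 3402161379/3415299172 - 927*sqrt(225809)/3415299172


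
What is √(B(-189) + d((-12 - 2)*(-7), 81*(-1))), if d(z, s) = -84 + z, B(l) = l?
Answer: 5*I*√7 ≈ 13.229*I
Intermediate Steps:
√(B(-189) + d((-12 - 2)*(-7), 81*(-1))) = √(-189 + (-84 + (-12 - 2)*(-7))) = √(-189 + (-84 - 14*(-7))) = √(-189 + (-84 + 98)) = √(-189 + 14) = √(-175) = 5*I*√7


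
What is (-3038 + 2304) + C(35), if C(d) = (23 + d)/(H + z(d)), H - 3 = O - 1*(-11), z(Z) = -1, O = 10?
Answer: -16824/23 ≈ -731.48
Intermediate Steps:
H = 24 (H = 3 + (10 - 1*(-11)) = 3 + (10 + 11) = 3 + 21 = 24)
C(d) = 1 + d/23 (C(d) = (23 + d)/(24 - 1) = (23 + d)/23 = (23 + d)*(1/23) = 1 + d/23)
(-3038 + 2304) + C(35) = (-3038 + 2304) + (1 + (1/23)*35) = -734 + (1 + 35/23) = -734 + 58/23 = -16824/23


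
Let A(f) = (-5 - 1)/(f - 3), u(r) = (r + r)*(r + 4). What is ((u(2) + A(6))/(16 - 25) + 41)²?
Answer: 120409/81 ≈ 1486.5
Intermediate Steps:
u(r) = 2*r*(4 + r) (u(r) = (2*r)*(4 + r) = 2*r*(4 + r))
A(f) = -6/(-3 + f)
((u(2) + A(6))/(16 - 25) + 41)² = ((2*2*(4 + 2) - 6/(-3 + 6))/(16 - 25) + 41)² = ((2*2*6 - 6/3)/(-9) + 41)² = ((24 - 6*⅓)*(-⅑) + 41)² = ((24 - 2)*(-⅑) + 41)² = (22*(-⅑) + 41)² = (-22/9 + 41)² = (347/9)² = 120409/81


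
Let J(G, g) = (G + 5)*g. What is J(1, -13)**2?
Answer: 6084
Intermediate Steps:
J(G, g) = g*(5 + G) (J(G, g) = (5 + G)*g = g*(5 + G))
J(1, -13)**2 = (-13*(5 + 1))**2 = (-13*6)**2 = (-78)**2 = 6084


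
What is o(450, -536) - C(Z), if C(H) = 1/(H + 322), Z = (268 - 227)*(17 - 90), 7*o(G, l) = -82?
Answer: -219015/18697 ≈ -11.714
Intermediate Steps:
o(G, l) = -82/7 (o(G, l) = (⅐)*(-82) = -82/7)
Z = -2993 (Z = 41*(-73) = -2993)
C(H) = 1/(322 + H)
o(450, -536) - C(Z) = -82/7 - 1/(322 - 2993) = -82/7 - 1/(-2671) = -82/7 - 1*(-1/2671) = -82/7 + 1/2671 = -219015/18697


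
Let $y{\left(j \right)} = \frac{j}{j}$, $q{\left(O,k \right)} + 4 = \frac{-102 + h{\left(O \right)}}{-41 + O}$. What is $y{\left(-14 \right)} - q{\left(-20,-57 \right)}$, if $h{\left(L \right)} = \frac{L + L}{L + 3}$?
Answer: $\frac{3491}{1037} \approx 3.3664$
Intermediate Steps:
$h{\left(L \right)} = \frac{2 L}{3 + L}$
$q{\left(O,k \right)} = -4 + \frac{-102 + \frac{2 O}{3 + O}}{-41 + O}$
$y{\left(j \right)} = 1$
$y{\left(-14 \right)} - q{\left(-20,-57 \right)} = 1 - \frac{2 \left(93 - 2 \left(-20\right)^{2} + 26 \left(-20\right)\right)}{-123 + \left(-20\right)^{2} - -760} = 1 - \frac{2 \left(93 - 800 - 520\right)}{-123 + 400 + 760} = 1 - \frac{2 \left(93 - 800 - 520\right)}{1037} = 1 - 2 \cdot \frac{1}{1037} \left(-1227\right) = 1 - - \frac{2454}{1037} = 1 + \frac{2454}{1037} = \frac{3491}{1037}$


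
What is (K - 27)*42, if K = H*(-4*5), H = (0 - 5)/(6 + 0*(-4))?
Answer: -434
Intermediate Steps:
H = -5/6 (H = -5/(6 + 0) = -5/6 ≈ -0.83333)
K = 50/3 (K = -(-10)*5/3 = -5/6*(-20) = 50/3 ≈ 16.667)
(K - 27)*42 = (50/3 - 27)*42 = -31/3*42 = -434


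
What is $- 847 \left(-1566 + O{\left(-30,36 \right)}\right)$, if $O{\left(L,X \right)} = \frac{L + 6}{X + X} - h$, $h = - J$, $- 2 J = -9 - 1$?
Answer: $\frac{3967348}{3} \approx 1.3225 \cdot 10^{6}$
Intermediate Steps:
$J = 5$ ($J = - \frac{-9 - 1}{2} = \left(- \frac{1}{2}\right) \left(-10\right) = 5$)
$h = -5$ ($h = \left(-1\right) 5 = -5$)
$O{\left(L,X \right)} = 5 + \frac{6 + L}{2 X}$ ($O{\left(L,X \right)} = \frac{L + 6}{X + X} - -5 = \frac{6 + L}{2 X} + 5 = 5 + \frac{6 + L}{2 X}$)
$- 847 \left(-1566 + O{\left(-30,36 \right)}\right) = - 847 \left(-1566 + \frac{6 - 30 + 10 \cdot 36}{2 \cdot 36}\right) = - 847 \left(-1566 + \frac{1}{2} \cdot \frac{1}{36} \left(6 - 30 + 360\right)\right) = - 847 \left(-1566 + \frac{1}{2} \cdot \frac{1}{36} \cdot 336\right) = - 847 \left(-1566 + \frac{14}{3}\right) = \left(-847\right) \left(- \frac{4684}{3}\right) = \frac{3967348}{3}$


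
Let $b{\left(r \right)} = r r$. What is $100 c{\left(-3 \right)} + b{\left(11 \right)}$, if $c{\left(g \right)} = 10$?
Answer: $1121$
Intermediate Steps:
$b{\left(r \right)} = r^{2}$
$100 c{\left(-3 \right)} + b{\left(11 \right)} = 100 \cdot 10 + 11^{2} = 1000 + 121 = 1121$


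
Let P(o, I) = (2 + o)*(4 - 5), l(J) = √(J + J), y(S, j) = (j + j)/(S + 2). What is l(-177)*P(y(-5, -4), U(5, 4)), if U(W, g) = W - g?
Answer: -14*I*√354/3 ≈ -87.803*I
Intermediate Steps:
y(S, j) = 2*j/(2 + S) (y(S, j) = (2*j)/(2 + S) = 2*j/(2 + S))
l(J) = √2*√J (l(J) = √(2*J) = √2*√J)
P(o, I) = -2 - o (P(o, I) = (2 + o)*(-1) = -2 - o)
l(-177)*P(y(-5, -4), U(5, 4)) = (√2*√(-177))*(-2 - 2*(-4)/(2 - 5)) = (√2*(I*√177))*(-2 - 2*(-4)/(-3)) = (I*√354)*(-2 - 2*(-4)*(-1)/3) = (I*√354)*(-2 - 1*8/3) = (I*√354)*(-2 - 8/3) = (I*√354)*(-14/3) = -14*I*√354/3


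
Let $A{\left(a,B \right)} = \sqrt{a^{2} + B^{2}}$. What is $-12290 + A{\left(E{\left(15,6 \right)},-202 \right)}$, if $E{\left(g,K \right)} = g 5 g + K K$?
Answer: $-12290 + 5 \sqrt{55549} \approx -11112.0$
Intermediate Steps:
$E{\left(g,K \right)} = K^{2} + 5 g^{2}$ ($E{\left(g,K \right)} = 5 g g + K^{2} = 5 g^{2} + K^{2} = K^{2} + 5 g^{2}$)
$A{\left(a,B \right)} = \sqrt{B^{2} + a^{2}}$
$-12290 + A{\left(E{\left(15,6 \right)},-202 \right)} = -12290 + \sqrt{\left(-202\right)^{2} + \left(6^{2} + 5 \cdot 15^{2}\right)^{2}} = -12290 + \sqrt{40804 + \left(36 + 5 \cdot 225\right)^{2}} = -12290 + \sqrt{40804 + \left(36 + 1125\right)^{2}} = -12290 + \sqrt{40804 + 1161^{2}} = -12290 + \sqrt{40804 + 1347921} = -12290 + \sqrt{1388725} = -12290 + 5 \sqrt{55549}$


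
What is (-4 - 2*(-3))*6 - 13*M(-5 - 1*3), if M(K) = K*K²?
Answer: 6668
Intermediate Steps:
M(K) = K³
(-4 - 2*(-3))*6 - 13*M(-5 - 1*3) = (-4 - 2*(-3))*6 - 13*(-5 - 1*3)³ = (-4 + 6)*6 - 13*(-5 - 3)³ = 2*6 - 13*(-8)³ = 12 - 13*(-512) = 12 + 6656 = 6668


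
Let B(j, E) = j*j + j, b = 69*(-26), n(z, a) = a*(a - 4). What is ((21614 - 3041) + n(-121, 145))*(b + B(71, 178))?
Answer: 129461724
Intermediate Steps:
n(z, a) = a*(-4 + a)
b = -1794
B(j, E) = j + j² (B(j, E) = j² + j = j + j²)
((21614 - 3041) + n(-121, 145))*(b + B(71, 178)) = ((21614 - 3041) + 145*(-4 + 145))*(-1794 + 71*(1 + 71)) = (18573 + 145*141)*(-1794 + 71*72) = (18573 + 20445)*(-1794 + 5112) = 39018*3318 = 129461724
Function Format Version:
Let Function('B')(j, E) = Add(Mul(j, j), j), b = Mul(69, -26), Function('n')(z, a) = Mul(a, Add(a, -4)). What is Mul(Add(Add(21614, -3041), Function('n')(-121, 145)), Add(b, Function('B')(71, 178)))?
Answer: 129461724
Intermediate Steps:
Function('n')(z, a) = Mul(a, Add(-4, a))
b = -1794
Function('B')(j, E) = Add(j, Pow(j, 2)) (Function('B')(j, E) = Add(Pow(j, 2), j) = Add(j, Pow(j, 2)))
Mul(Add(Add(21614, -3041), Function('n')(-121, 145)), Add(b, Function('B')(71, 178))) = Mul(Add(Add(21614, -3041), Mul(145, Add(-4, 145))), Add(-1794, Mul(71, Add(1, 71)))) = Mul(Add(18573, Mul(145, 141)), Add(-1794, Mul(71, 72))) = Mul(Add(18573, 20445), Add(-1794, 5112)) = Mul(39018, 3318) = 129461724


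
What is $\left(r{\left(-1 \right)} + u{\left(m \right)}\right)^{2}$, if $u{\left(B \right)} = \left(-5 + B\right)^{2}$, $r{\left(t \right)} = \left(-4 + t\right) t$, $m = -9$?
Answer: $40401$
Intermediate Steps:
$r{\left(t \right)} = t \left(-4 + t\right)$
$\left(r{\left(-1 \right)} + u{\left(m \right)}\right)^{2} = \left(- (-4 - 1) + \left(-5 - 9\right)^{2}\right)^{2} = \left(\left(-1\right) \left(-5\right) + \left(-14\right)^{2}\right)^{2} = \left(5 + 196\right)^{2} = 201^{2} = 40401$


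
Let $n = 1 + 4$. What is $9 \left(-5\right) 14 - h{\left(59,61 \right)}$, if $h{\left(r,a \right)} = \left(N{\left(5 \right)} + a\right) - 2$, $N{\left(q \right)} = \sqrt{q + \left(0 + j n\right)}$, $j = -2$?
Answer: $-689 - i \sqrt{5} \approx -689.0 - 2.2361 i$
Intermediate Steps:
$n = 5$
$N{\left(q \right)} = \sqrt{-10 + q}$ ($N{\left(q \right)} = \sqrt{q + \left(0 - 10\right)} = \sqrt{q - 10} = \sqrt{-10 + q}$)
$h{\left(r,a \right)} = -2 + a + i \sqrt{5}$ ($h{\left(r,a \right)} = \left(\sqrt{-10 + 5} + a\right) - 2 = \left(\sqrt{-5} + a\right) - 2 = \left(i \sqrt{5} + a\right) - 2 = \left(a + i \sqrt{5}\right) - 2 = -2 + a + i \sqrt{5}$)
$9 \left(-5\right) 14 - h{\left(59,61 \right)} = 9 \left(-5\right) 14 - \left(-2 + 61 + i \sqrt{5}\right) = \left(-45\right) 14 - \left(59 + i \sqrt{5}\right) = -630 - \left(59 + i \sqrt{5}\right) = -689 - i \sqrt{5}$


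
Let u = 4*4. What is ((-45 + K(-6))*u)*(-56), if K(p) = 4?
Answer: 36736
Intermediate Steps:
u = 16
((-45 + K(-6))*u)*(-56) = ((-45 + 4)*16)*(-56) = -41*16*(-56) = -656*(-56) = 36736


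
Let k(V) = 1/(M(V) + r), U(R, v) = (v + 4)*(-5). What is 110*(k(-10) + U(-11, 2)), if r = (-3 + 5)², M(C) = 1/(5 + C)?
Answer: -62150/19 ≈ -3271.1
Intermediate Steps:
r = 4 (r = 2² = 4)
U(R, v) = -20 - 5*v (U(R, v) = (4 + v)*(-5) = -20 - 5*v)
k(V) = 1/(4 + 1/(5 + V)) (k(V) = 1/(1/(5 + V) + 4) = 1/(4 + 1/(5 + V)))
110*(k(-10) + U(-11, 2)) = 110*((5 - 10)/(21 + 4*(-10)) + (-20 - 5*2)) = 110*(-5/(21 - 40) + (-20 - 10)) = 110*(-5/(-19) - 30) = 110*(-1/19*(-5) - 30) = 110*(5/19 - 30) = 110*(-565/19) = -62150/19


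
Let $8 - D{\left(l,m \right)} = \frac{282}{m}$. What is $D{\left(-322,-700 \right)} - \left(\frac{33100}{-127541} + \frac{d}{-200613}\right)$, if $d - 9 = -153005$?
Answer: $\frac{10106287276579}{1279319131650} \approx 7.8997$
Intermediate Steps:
$d = -152996$ ($d = 9 - 153005 = -152996$)
$D{\left(l,m \right)} = 8 - \frac{282}{m}$
$D{\left(-322,-700 \right)} - \left(\frac{33100}{-127541} + \frac{d}{-200613}\right) = \left(8 - \frac{282}{-700}\right) - \left(\frac{33100}{-127541} - \frac{152996}{-200613}\right) = \left(8 - - \frac{141}{350}\right) - \left(33100 \left(- \frac{1}{127541}\right) - - \frac{152996}{200613}\right) = \left(8 + \frac{141}{350}\right) - \left(- \frac{33100}{127541} + \frac{152996}{200613}\right) = \frac{2941}{350} - \frac{12872972536}{25586382633} = \frac{10106287276579}{1279319131650}$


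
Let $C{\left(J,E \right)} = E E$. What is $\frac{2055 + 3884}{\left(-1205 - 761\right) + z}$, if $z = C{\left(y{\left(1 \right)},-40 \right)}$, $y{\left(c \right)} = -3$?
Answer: $- \frac{5939}{366} \approx -16.227$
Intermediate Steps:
$C{\left(J,E \right)} = E^{2}$
$z = 1600$ ($z = \left(-40\right)^{2} = 1600$)
$\frac{2055 + 3884}{\left(-1205 - 761\right) + z} = \frac{2055 + 3884}{\left(-1205 - 761\right) + 1600} = \frac{5939}{\left(-1205 - 761\right) + 1600} = \frac{5939}{-1966 + 1600} = \frac{5939}{-366} = 5939 \left(- \frac{1}{366}\right) = - \frac{5939}{366}$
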